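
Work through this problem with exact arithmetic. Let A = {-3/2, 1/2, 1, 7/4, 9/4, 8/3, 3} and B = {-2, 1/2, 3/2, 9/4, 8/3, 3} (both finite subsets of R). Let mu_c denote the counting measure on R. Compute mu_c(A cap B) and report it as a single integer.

Counting measure on a finite set equals cardinality. mu_c(A cap B) = |A cap B| (elements appearing in both).
Enumerating the elements of A that also lie in B gives 4 element(s).
So mu_c(A cap B) = 4.

4


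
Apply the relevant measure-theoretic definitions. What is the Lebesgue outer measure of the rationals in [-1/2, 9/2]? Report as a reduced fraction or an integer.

E = Q cap [-1/2, 9/2] is a subset of Q, which is countable. Enumerate Q = {q_1, q_2, ...}; for any eps > 0, cover q_k by the open interval (q_k - eps/2^(k+1), q_k + eps/2^(k+1)), of length eps/2^k. The total cover length is sum_{k>=1} eps/2^k = eps. Hence m*(E) <= m*(Q) <= eps for every eps > 0, and since outer measure is non-negative, m*(E) = 0.

0


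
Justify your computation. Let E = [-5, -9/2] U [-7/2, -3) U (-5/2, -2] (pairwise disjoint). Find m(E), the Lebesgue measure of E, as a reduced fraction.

For pairwise disjoint intervals, m(union_i I_i) = sum_i m(I_i),
and m is invariant under swapping open/closed endpoints (single points have measure 0).
So m(E) = sum_i (b_i - a_i).
  I_1 has length -9/2 - (-5) = 1/2.
  I_2 has length -3 - (-7/2) = 1/2.
  I_3 has length -2 - (-5/2) = 1/2.
Summing:
  m(E) = 1/2 + 1/2 + 1/2 = 3/2.

3/2


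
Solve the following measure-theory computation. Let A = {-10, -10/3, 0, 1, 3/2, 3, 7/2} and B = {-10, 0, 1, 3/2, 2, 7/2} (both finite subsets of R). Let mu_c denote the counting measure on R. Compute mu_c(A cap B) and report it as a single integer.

Counting measure on a finite set equals cardinality. mu_c(A cap B) = |A cap B| (elements appearing in both).
Enumerating the elements of A that also lie in B gives 5 element(s).
So mu_c(A cap B) = 5.

5


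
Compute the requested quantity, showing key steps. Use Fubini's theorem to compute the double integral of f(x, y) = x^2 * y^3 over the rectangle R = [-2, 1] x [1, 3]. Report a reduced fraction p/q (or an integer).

f(x, y) is a tensor product of a function of x and a function of y, and both factors are bounded continuous (hence Lebesgue integrable) on the rectangle, so Fubini's theorem applies:
  integral_R f d(m x m) = (integral_a1^b1 x^2 dx) * (integral_a2^b2 y^3 dy).
Inner integral in x: integral_{-2}^{1} x^2 dx = (1^3 - (-2)^3)/3
  = 3.
Inner integral in y: integral_{1}^{3} y^3 dy = (3^4 - 1^4)/4
  = 20.
Product: (3) * (20) = 60.

60


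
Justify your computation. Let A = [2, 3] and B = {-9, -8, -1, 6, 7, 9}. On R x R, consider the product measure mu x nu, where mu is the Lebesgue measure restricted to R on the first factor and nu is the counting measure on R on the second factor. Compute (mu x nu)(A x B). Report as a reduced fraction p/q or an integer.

For a measurable rectangle A x B, the product measure satisfies
  (mu x nu)(A x B) = mu(A) * nu(B).
  mu(A) = 1.
  nu(B) = 6.
  (mu x nu)(A x B) = 1 * 6 = 6.

6


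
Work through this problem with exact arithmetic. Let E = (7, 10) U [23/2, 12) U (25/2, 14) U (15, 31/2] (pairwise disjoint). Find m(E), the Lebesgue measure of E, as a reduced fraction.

For pairwise disjoint intervals, m(union_i I_i) = sum_i m(I_i),
and m is invariant under swapping open/closed endpoints (single points have measure 0).
So m(E) = sum_i (b_i - a_i).
  I_1 has length 10 - 7 = 3.
  I_2 has length 12 - 23/2 = 1/2.
  I_3 has length 14 - 25/2 = 3/2.
  I_4 has length 31/2 - 15 = 1/2.
Summing:
  m(E) = 3 + 1/2 + 3/2 + 1/2 = 11/2.

11/2


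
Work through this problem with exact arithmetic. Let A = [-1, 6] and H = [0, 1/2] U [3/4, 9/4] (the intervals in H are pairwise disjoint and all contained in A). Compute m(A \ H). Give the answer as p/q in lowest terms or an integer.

The ambient interval has length m(A) = 6 - (-1) = 7.
Since the holes are disjoint and sit inside A, by finite additivity
  m(H) = sum_i (b_i - a_i), and m(A \ H) = m(A) - m(H).
Computing the hole measures:
  m(H_1) = 1/2 - 0 = 1/2.
  m(H_2) = 9/4 - 3/4 = 3/2.
Summed: m(H) = 1/2 + 3/2 = 2.
So m(A \ H) = 7 - 2 = 5.

5


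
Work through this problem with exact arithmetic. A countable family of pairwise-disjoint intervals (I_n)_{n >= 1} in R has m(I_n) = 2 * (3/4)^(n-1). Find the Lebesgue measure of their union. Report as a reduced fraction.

By countable additivity of the Lebesgue measure on pairwise disjoint measurable sets,
  m(union_{n >= 1} I_n) = sum_{n >= 1} m(I_n) = sum_{n >= 1} a * r^(n-1),
  with a = 2 and r = 3/4.
Since 0 < r = 3/4 < 1, the geometric series converges:
  sum_{n >= 1} a * r^(n-1) = a / (1 - r).
  = 2 / (1 - 3/4)
  = 2 / (1/4)
  = 8.

8


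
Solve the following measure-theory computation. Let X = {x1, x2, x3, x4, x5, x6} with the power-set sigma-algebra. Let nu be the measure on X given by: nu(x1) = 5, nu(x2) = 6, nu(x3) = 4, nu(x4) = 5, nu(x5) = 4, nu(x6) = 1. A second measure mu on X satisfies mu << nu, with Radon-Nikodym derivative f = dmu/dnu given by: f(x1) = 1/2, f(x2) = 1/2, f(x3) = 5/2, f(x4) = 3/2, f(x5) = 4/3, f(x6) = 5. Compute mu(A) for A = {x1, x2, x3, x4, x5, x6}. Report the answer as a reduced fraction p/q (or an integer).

By the defining property of the Radon-Nikodym derivative, for every measurable set A,
  mu(A) = integral_A f dnu.
Since nu is a discrete measure concentrated on the atoms of X, the integral over A reduces to the sum
  mu(A) = sum_{x in A} f(x) * nu({x}).
Computing each term:
  x1: f(x1) * nu(x1) = 1/2 * 5 = 5/2.
  x2: f(x2) * nu(x2) = 1/2 * 6 = 3.
  x3: f(x3) * nu(x3) = 5/2 * 4 = 10.
  x4: f(x4) * nu(x4) = 3/2 * 5 = 15/2.
  x5: f(x5) * nu(x5) = 4/3 * 4 = 16/3.
  x6: f(x6) * nu(x6) = 5 * 1 = 5.
Summing: mu(A) = 5/2 + 3 + 10 + 15/2 + 16/3 + 5 = 100/3.

100/3


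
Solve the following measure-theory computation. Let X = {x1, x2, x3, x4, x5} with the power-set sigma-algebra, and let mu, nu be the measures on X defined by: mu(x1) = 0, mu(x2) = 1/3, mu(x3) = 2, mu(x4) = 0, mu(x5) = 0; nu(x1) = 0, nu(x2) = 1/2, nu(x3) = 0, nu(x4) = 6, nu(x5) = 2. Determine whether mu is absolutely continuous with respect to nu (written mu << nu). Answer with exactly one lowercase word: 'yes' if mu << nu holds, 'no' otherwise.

mu << nu means: every nu-null measurable set is also mu-null; equivalently, for every atom x, if nu({x}) = 0 then mu({x}) = 0.
Checking each atom:
  x1: nu = 0, mu = 0 -> consistent with mu << nu.
  x2: nu = 1/2 > 0 -> no constraint.
  x3: nu = 0, mu = 2 > 0 -> violates mu << nu.
  x4: nu = 6 > 0 -> no constraint.
  x5: nu = 2 > 0 -> no constraint.
The atom(s) x3 violate the condition (nu = 0 but mu > 0). Therefore mu is NOT absolutely continuous w.r.t. nu.

no


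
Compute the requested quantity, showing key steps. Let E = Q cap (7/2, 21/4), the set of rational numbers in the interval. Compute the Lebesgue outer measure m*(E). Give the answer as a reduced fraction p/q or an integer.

The set Q cap (7/2, 21/4) is countable (a subset of the countable set Q). Lebesgue outer measure of any countable set is 0: each singleton {q} has m*({q}) = 0, and by countable subadditivity m*(union_k {q_k}) <= sum_k m*({q_k}) = sum_k 0 = 0. The reverse inequality m*(E) >= 0 is automatic. So m*(Q cap (7/2, 21/4)) = 0.

0


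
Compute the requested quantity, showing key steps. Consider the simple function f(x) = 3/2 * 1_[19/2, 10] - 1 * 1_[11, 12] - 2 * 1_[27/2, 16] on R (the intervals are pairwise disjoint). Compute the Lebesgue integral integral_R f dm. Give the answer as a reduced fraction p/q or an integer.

For a simple function f = sum_i c_i * 1_{A_i} with disjoint A_i,
  integral f dm = sum_i c_i * m(A_i).
Lengths of the A_i:
  m(A_1) = 10 - 19/2 = 1/2.
  m(A_2) = 12 - 11 = 1.
  m(A_3) = 16 - 27/2 = 5/2.
Contributions c_i * m(A_i):
  (3/2) * (1/2) = 3/4.
  (-1) * (1) = -1.
  (-2) * (5/2) = -5.
Total: 3/4 - 1 - 5 = -21/4.

-21/4


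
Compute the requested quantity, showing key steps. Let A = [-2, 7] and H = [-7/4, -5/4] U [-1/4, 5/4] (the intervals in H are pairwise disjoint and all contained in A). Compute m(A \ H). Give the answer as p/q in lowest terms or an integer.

The ambient interval has length m(A) = 7 - (-2) = 9.
Since the holes are disjoint and sit inside A, by finite additivity
  m(H) = sum_i (b_i - a_i), and m(A \ H) = m(A) - m(H).
Computing the hole measures:
  m(H_1) = -5/4 - (-7/4) = 1/2.
  m(H_2) = 5/4 - (-1/4) = 3/2.
Summed: m(H) = 1/2 + 3/2 = 2.
So m(A \ H) = 9 - 2 = 7.

7


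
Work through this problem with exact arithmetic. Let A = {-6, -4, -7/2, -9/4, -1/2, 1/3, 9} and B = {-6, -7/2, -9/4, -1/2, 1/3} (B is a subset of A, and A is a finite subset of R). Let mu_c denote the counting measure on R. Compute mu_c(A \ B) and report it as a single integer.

Counting measure assigns mu_c(E) = |E| (number of elements) when E is finite. For B subset A, A \ B is the set of elements of A not in B, so |A \ B| = |A| - |B|.
|A| = 7, |B| = 5, so mu_c(A \ B) = 7 - 5 = 2.

2


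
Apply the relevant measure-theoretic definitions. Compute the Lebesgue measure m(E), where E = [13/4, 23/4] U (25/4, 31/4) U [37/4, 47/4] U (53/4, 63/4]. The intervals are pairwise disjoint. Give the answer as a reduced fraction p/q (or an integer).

For pairwise disjoint intervals, m(union_i I_i) = sum_i m(I_i),
and m is invariant under swapping open/closed endpoints (single points have measure 0).
So m(E) = sum_i (b_i - a_i).
  I_1 has length 23/4 - 13/4 = 5/2.
  I_2 has length 31/4 - 25/4 = 3/2.
  I_3 has length 47/4 - 37/4 = 5/2.
  I_4 has length 63/4 - 53/4 = 5/2.
Summing:
  m(E) = 5/2 + 3/2 + 5/2 + 5/2 = 9.

9


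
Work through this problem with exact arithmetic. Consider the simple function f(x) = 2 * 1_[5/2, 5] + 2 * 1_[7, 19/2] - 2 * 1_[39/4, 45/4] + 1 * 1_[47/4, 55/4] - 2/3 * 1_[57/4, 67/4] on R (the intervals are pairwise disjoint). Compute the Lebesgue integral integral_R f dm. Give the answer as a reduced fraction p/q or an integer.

For a simple function f = sum_i c_i * 1_{A_i} with disjoint A_i,
  integral f dm = sum_i c_i * m(A_i).
Lengths of the A_i:
  m(A_1) = 5 - 5/2 = 5/2.
  m(A_2) = 19/2 - 7 = 5/2.
  m(A_3) = 45/4 - 39/4 = 3/2.
  m(A_4) = 55/4 - 47/4 = 2.
  m(A_5) = 67/4 - 57/4 = 5/2.
Contributions c_i * m(A_i):
  (2) * (5/2) = 5.
  (2) * (5/2) = 5.
  (-2) * (3/2) = -3.
  (1) * (2) = 2.
  (-2/3) * (5/2) = -5/3.
Total: 5 + 5 - 3 + 2 - 5/3 = 22/3.

22/3


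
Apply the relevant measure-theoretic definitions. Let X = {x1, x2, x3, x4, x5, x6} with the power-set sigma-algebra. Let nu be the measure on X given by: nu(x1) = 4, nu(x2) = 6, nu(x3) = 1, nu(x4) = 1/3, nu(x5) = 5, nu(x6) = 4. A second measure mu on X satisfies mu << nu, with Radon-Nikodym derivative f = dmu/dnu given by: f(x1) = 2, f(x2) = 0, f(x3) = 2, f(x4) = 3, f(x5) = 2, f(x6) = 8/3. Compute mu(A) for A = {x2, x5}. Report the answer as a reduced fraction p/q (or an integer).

By the defining property of the Radon-Nikodym derivative, for every measurable set A,
  mu(A) = integral_A f dnu.
Since nu is a discrete measure concentrated on the atoms of X, the integral over A reduces to the sum
  mu(A) = sum_{x in A} f(x) * nu({x}).
Computing each term:
  x2: f(x2) * nu(x2) = 0 * 6 = 0.
  x5: f(x5) * nu(x5) = 2 * 5 = 10.
Summing: mu(A) = 0 + 10 = 10.

10


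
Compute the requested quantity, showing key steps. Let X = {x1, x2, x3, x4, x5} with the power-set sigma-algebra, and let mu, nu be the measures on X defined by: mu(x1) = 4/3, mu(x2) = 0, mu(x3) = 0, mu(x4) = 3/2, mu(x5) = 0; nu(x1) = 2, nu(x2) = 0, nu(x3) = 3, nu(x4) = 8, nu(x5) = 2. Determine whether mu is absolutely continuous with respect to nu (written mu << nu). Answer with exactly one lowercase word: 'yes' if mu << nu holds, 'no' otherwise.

mu << nu means: every nu-null measurable set is also mu-null; equivalently, for every atom x, if nu({x}) = 0 then mu({x}) = 0.
Checking each atom:
  x1: nu = 2 > 0 -> no constraint.
  x2: nu = 0, mu = 0 -> consistent with mu << nu.
  x3: nu = 3 > 0 -> no constraint.
  x4: nu = 8 > 0 -> no constraint.
  x5: nu = 2 > 0 -> no constraint.
No atom violates the condition. Therefore mu << nu.

yes


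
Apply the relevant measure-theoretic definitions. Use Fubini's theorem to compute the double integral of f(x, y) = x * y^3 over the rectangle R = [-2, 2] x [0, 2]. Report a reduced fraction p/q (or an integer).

f(x, y) is a tensor product of a function of x and a function of y, and both factors are bounded continuous (hence Lebesgue integrable) on the rectangle, so Fubini's theorem applies:
  integral_R f d(m x m) = (integral_a1^b1 x dx) * (integral_a2^b2 y^3 dy).
Inner integral in x: integral_{-2}^{2} x dx = (2^2 - (-2)^2)/2
  = 0.
Inner integral in y: integral_{0}^{2} y^3 dy = (2^4 - 0^4)/4
  = 4.
Product: (0) * (4) = 0.

0


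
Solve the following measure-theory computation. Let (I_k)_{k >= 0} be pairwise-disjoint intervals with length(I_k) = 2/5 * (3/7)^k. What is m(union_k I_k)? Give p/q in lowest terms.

By countable additivity of the Lebesgue measure on pairwise disjoint measurable sets,
  m(union_{k >= 0} I_k) = sum_{k >= 0} m(I_k) = sum_{k >= 0} a * r^k,
  with a = 2/5 and r = 3/7.
Since 0 < r = 3/7 < 1, the geometric series converges:
  sum_{k >= 0} a * r^k = a / (1 - r).
  = 2/5 / (1 - 3/7)
  = 2/5 / (4/7)
  = 7/10.

7/10


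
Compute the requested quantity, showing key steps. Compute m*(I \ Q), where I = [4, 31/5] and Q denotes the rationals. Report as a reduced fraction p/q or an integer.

The interval I = [4, 31/5] has m(I) = 31/5 - 4 = 11/5 (endpoints are measure-zero, so open/closed/half-open agree). Write I = (I cap Q) u (I \ Q). The rationals in I are countable, so m*(I cap Q) = 0 (cover each rational by intervals whose total length is arbitrarily small). By countable subadditivity m*(I) <= m*(I cap Q) + m*(I \ Q), hence m*(I \ Q) >= m(I) = 11/5. The reverse inequality m*(I \ Q) <= m*(I) = 11/5 is trivial since (I \ Q) is a subset of I. Therefore m*(I \ Q) = 11/5.

11/5


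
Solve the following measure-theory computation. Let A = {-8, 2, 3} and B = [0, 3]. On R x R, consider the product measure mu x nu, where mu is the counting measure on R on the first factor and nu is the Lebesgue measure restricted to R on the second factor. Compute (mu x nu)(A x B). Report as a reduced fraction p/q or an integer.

For a measurable rectangle A x B, the product measure satisfies
  (mu x nu)(A x B) = mu(A) * nu(B).
  mu(A) = 3.
  nu(B) = 3.
  (mu x nu)(A x B) = 3 * 3 = 9.

9


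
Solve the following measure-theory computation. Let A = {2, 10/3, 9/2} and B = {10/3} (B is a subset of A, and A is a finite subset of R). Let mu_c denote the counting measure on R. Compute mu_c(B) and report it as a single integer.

Counting measure assigns mu_c(E) = |E| (number of elements) when E is finite.
B has 1 element(s), so mu_c(B) = 1.

1


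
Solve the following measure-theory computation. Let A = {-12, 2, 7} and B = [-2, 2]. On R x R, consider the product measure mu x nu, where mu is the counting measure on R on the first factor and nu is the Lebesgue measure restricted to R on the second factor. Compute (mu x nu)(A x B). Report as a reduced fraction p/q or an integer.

For a measurable rectangle A x B, the product measure satisfies
  (mu x nu)(A x B) = mu(A) * nu(B).
  mu(A) = 3.
  nu(B) = 4.
  (mu x nu)(A x B) = 3 * 4 = 12.

12


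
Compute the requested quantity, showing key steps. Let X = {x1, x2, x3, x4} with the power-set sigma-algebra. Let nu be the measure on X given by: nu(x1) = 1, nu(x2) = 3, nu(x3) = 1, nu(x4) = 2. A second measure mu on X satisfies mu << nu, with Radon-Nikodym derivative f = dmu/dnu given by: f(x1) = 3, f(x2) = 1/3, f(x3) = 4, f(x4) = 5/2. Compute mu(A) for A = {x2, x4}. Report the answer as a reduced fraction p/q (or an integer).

By the defining property of the Radon-Nikodym derivative, for every measurable set A,
  mu(A) = integral_A f dnu.
Since nu is a discrete measure concentrated on the atoms of X, the integral over A reduces to the sum
  mu(A) = sum_{x in A} f(x) * nu({x}).
Computing each term:
  x2: f(x2) * nu(x2) = 1/3 * 3 = 1.
  x4: f(x4) * nu(x4) = 5/2 * 2 = 5.
Summing: mu(A) = 1 + 5 = 6.

6


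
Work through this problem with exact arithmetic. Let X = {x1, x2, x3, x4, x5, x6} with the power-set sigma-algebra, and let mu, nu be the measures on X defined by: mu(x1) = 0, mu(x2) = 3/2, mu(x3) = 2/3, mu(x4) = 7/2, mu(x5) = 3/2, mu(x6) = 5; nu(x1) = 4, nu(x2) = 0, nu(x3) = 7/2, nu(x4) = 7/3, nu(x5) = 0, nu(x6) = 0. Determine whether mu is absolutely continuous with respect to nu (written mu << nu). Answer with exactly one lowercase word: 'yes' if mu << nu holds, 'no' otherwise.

mu << nu means: every nu-null measurable set is also mu-null; equivalently, for every atom x, if nu({x}) = 0 then mu({x}) = 0.
Checking each atom:
  x1: nu = 4 > 0 -> no constraint.
  x2: nu = 0, mu = 3/2 > 0 -> violates mu << nu.
  x3: nu = 7/2 > 0 -> no constraint.
  x4: nu = 7/3 > 0 -> no constraint.
  x5: nu = 0, mu = 3/2 > 0 -> violates mu << nu.
  x6: nu = 0, mu = 5 > 0 -> violates mu << nu.
The atom(s) x2, x5, x6 violate the condition (nu = 0 but mu > 0). Therefore mu is NOT absolutely continuous w.r.t. nu.

no


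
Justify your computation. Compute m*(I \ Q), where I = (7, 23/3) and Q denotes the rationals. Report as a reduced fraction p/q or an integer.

The interval I = (7, 23/3) has m(I) = 23/3 - 7 = 2/3 (endpoints are measure-zero, so open/closed/half-open agree). Write I = (I cap Q) u (I \ Q). The rationals in I are countable, so m*(I cap Q) = 0 (cover each rational by intervals whose total length is arbitrarily small). By countable subadditivity m*(I) <= m*(I cap Q) + m*(I \ Q), hence m*(I \ Q) >= m(I) = 2/3. The reverse inequality m*(I \ Q) <= m*(I) = 2/3 is trivial since (I \ Q) is a subset of I. Therefore m*(I \ Q) = 2/3.

2/3


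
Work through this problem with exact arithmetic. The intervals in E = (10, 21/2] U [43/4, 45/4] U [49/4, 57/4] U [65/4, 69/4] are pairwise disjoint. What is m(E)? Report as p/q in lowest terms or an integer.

For pairwise disjoint intervals, m(union_i I_i) = sum_i m(I_i),
and m is invariant under swapping open/closed endpoints (single points have measure 0).
So m(E) = sum_i (b_i - a_i).
  I_1 has length 21/2 - 10 = 1/2.
  I_2 has length 45/4 - 43/4 = 1/2.
  I_3 has length 57/4 - 49/4 = 2.
  I_4 has length 69/4 - 65/4 = 1.
Summing:
  m(E) = 1/2 + 1/2 + 2 + 1 = 4.

4


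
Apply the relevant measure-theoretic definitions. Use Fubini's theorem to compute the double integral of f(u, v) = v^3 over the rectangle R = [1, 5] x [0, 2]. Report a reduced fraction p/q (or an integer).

f(u, v) is a tensor product of a function of u and a function of v, and both factors are bounded continuous (hence Lebesgue integrable) on the rectangle, so Fubini's theorem applies:
  integral_R f d(m x m) = (integral_a1^b1 1 du) * (integral_a2^b2 v^3 dv).
Inner integral in u: integral_{1}^{5} 1 du = (5^1 - 1^1)/1
  = 4.
Inner integral in v: integral_{0}^{2} v^3 dv = (2^4 - 0^4)/4
  = 4.
Product: (4) * (4) = 16.

16


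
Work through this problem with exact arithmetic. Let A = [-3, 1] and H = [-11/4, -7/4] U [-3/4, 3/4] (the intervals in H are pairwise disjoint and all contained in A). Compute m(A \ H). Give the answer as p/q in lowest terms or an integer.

The ambient interval has length m(A) = 1 - (-3) = 4.
Since the holes are disjoint and sit inside A, by finite additivity
  m(H) = sum_i (b_i - a_i), and m(A \ H) = m(A) - m(H).
Computing the hole measures:
  m(H_1) = -7/4 - (-11/4) = 1.
  m(H_2) = 3/4 - (-3/4) = 3/2.
Summed: m(H) = 1 + 3/2 = 5/2.
So m(A \ H) = 4 - 5/2 = 3/2.

3/2


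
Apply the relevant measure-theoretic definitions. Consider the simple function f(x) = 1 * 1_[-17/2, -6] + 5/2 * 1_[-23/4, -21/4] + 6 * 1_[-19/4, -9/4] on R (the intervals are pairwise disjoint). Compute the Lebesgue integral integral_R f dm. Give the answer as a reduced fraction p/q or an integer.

For a simple function f = sum_i c_i * 1_{A_i} with disjoint A_i,
  integral f dm = sum_i c_i * m(A_i).
Lengths of the A_i:
  m(A_1) = -6 - (-17/2) = 5/2.
  m(A_2) = -21/4 - (-23/4) = 1/2.
  m(A_3) = -9/4 - (-19/4) = 5/2.
Contributions c_i * m(A_i):
  (1) * (5/2) = 5/2.
  (5/2) * (1/2) = 5/4.
  (6) * (5/2) = 15.
Total: 5/2 + 5/4 + 15 = 75/4.

75/4


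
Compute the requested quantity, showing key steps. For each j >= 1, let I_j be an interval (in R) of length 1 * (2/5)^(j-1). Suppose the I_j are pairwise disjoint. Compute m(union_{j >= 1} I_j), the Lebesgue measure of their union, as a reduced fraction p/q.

By countable additivity of the Lebesgue measure on pairwise disjoint measurable sets,
  m(union_{j >= 1} I_j) = sum_{j >= 1} m(I_j) = sum_{j >= 1} a * r^(j-1),
  with a = 1 and r = 2/5.
Since 0 < r = 2/5 < 1, the geometric series converges:
  sum_{j >= 1} a * r^(j-1) = a / (1 - r).
  = 1 / (1 - 2/5)
  = 1 / (3/5)
  = 5/3.

5/3


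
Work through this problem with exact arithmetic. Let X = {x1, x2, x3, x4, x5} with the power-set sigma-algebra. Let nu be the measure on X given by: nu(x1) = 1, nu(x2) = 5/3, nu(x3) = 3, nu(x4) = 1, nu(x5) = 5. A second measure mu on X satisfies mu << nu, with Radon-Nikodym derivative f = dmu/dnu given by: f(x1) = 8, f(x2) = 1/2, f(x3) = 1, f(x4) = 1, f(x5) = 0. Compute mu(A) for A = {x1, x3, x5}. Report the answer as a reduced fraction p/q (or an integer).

By the defining property of the Radon-Nikodym derivative, for every measurable set A,
  mu(A) = integral_A f dnu.
Since nu is a discrete measure concentrated on the atoms of X, the integral over A reduces to the sum
  mu(A) = sum_{x in A} f(x) * nu({x}).
Computing each term:
  x1: f(x1) * nu(x1) = 8 * 1 = 8.
  x3: f(x3) * nu(x3) = 1 * 3 = 3.
  x5: f(x5) * nu(x5) = 0 * 5 = 0.
Summing: mu(A) = 8 + 3 + 0 = 11.

11


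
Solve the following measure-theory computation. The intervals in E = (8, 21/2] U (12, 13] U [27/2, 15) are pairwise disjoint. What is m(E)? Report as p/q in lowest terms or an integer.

For pairwise disjoint intervals, m(union_i I_i) = sum_i m(I_i),
and m is invariant under swapping open/closed endpoints (single points have measure 0).
So m(E) = sum_i (b_i - a_i).
  I_1 has length 21/2 - 8 = 5/2.
  I_2 has length 13 - 12 = 1.
  I_3 has length 15 - 27/2 = 3/2.
Summing:
  m(E) = 5/2 + 1 + 3/2 = 5.

5


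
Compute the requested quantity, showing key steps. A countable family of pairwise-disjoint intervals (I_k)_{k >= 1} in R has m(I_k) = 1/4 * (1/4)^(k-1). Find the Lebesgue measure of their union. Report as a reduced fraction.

By countable additivity of the Lebesgue measure on pairwise disjoint measurable sets,
  m(union_{k >= 1} I_k) = sum_{k >= 1} m(I_k) = sum_{k >= 1} a * r^(k-1),
  with a = 1/4 and r = 1/4.
Since 0 < r = 1/4 < 1, the geometric series converges:
  sum_{k >= 1} a * r^(k-1) = a / (1 - r).
  = 1/4 / (1 - 1/4)
  = 1/4 / (3/4)
  = 1/3.

1/3


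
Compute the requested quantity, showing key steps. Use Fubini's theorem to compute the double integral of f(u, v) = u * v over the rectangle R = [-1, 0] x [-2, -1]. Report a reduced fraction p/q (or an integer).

f(u, v) is a tensor product of a function of u and a function of v, and both factors are bounded continuous (hence Lebesgue integrable) on the rectangle, so Fubini's theorem applies:
  integral_R f d(m x m) = (integral_a1^b1 u du) * (integral_a2^b2 v dv).
Inner integral in u: integral_{-1}^{0} u du = (0^2 - (-1)^2)/2
  = -1/2.
Inner integral in v: integral_{-2}^{-1} v dv = ((-1)^2 - (-2)^2)/2
  = -3/2.
Product: (-1/2) * (-3/2) = 3/4.

3/4


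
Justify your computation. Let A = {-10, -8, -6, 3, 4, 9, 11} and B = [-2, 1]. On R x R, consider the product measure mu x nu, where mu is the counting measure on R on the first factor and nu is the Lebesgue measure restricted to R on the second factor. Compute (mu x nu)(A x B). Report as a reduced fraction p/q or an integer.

For a measurable rectangle A x B, the product measure satisfies
  (mu x nu)(A x B) = mu(A) * nu(B).
  mu(A) = 7.
  nu(B) = 3.
  (mu x nu)(A x B) = 7 * 3 = 21.

21


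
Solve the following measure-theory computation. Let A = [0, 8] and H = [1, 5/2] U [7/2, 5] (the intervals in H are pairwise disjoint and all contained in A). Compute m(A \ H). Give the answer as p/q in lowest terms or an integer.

The ambient interval has length m(A) = 8 - 0 = 8.
Since the holes are disjoint and sit inside A, by finite additivity
  m(H) = sum_i (b_i - a_i), and m(A \ H) = m(A) - m(H).
Computing the hole measures:
  m(H_1) = 5/2 - 1 = 3/2.
  m(H_2) = 5 - 7/2 = 3/2.
Summed: m(H) = 3/2 + 3/2 = 3.
So m(A \ H) = 8 - 3 = 5.

5


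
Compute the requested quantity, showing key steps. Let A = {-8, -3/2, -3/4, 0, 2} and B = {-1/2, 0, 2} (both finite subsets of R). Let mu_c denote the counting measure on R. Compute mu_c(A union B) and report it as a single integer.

Counting measure on a finite set equals cardinality. By inclusion-exclusion, |A union B| = |A| + |B| - |A cap B|.
|A| = 5, |B| = 3, |A cap B| = 2.
So mu_c(A union B) = 5 + 3 - 2 = 6.

6


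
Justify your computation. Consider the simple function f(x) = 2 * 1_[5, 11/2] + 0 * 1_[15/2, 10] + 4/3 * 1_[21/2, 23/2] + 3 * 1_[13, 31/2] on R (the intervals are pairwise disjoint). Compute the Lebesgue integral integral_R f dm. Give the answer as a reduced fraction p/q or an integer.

For a simple function f = sum_i c_i * 1_{A_i} with disjoint A_i,
  integral f dm = sum_i c_i * m(A_i).
Lengths of the A_i:
  m(A_1) = 11/2 - 5 = 1/2.
  m(A_2) = 10 - 15/2 = 5/2.
  m(A_3) = 23/2 - 21/2 = 1.
  m(A_4) = 31/2 - 13 = 5/2.
Contributions c_i * m(A_i):
  (2) * (1/2) = 1.
  (0) * (5/2) = 0.
  (4/3) * (1) = 4/3.
  (3) * (5/2) = 15/2.
Total: 1 + 0 + 4/3 + 15/2 = 59/6.

59/6


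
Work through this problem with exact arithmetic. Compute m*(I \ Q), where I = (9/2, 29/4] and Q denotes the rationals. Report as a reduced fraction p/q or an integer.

The interval I = (9/2, 29/4] has m(I) = 29/4 - 9/2 = 11/4 (endpoints are measure-zero, so open/closed/half-open agree). Write I = (I cap Q) u (I \ Q). The rationals in I are countable, so m*(I cap Q) = 0 (cover each rational by intervals whose total length is arbitrarily small). By countable subadditivity m*(I) <= m*(I cap Q) + m*(I \ Q), hence m*(I \ Q) >= m(I) = 11/4. The reverse inequality m*(I \ Q) <= m*(I) = 11/4 is trivial since (I \ Q) is a subset of I. Therefore m*(I \ Q) = 11/4.

11/4


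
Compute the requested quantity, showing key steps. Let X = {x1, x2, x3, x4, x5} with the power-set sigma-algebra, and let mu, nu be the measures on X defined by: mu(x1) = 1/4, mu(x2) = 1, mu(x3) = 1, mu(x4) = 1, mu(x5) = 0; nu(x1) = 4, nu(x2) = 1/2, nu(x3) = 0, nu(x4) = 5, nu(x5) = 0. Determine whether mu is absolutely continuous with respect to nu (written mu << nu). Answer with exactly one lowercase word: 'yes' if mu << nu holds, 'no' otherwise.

mu << nu means: every nu-null measurable set is also mu-null; equivalently, for every atom x, if nu({x}) = 0 then mu({x}) = 0.
Checking each atom:
  x1: nu = 4 > 0 -> no constraint.
  x2: nu = 1/2 > 0 -> no constraint.
  x3: nu = 0, mu = 1 > 0 -> violates mu << nu.
  x4: nu = 5 > 0 -> no constraint.
  x5: nu = 0, mu = 0 -> consistent with mu << nu.
The atom(s) x3 violate the condition (nu = 0 but mu > 0). Therefore mu is NOT absolutely continuous w.r.t. nu.

no


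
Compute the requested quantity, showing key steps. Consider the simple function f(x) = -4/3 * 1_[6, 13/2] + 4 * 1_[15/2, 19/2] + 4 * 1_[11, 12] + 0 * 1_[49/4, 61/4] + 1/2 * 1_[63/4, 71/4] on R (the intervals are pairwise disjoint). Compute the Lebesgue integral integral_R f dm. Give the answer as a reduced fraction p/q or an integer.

For a simple function f = sum_i c_i * 1_{A_i} with disjoint A_i,
  integral f dm = sum_i c_i * m(A_i).
Lengths of the A_i:
  m(A_1) = 13/2 - 6 = 1/2.
  m(A_2) = 19/2 - 15/2 = 2.
  m(A_3) = 12 - 11 = 1.
  m(A_4) = 61/4 - 49/4 = 3.
  m(A_5) = 71/4 - 63/4 = 2.
Contributions c_i * m(A_i):
  (-4/3) * (1/2) = -2/3.
  (4) * (2) = 8.
  (4) * (1) = 4.
  (0) * (3) = 0.
  (1/2) * (2) = 1.
Total: -2/3 + 8 + 4 + 0 + 1 = 37/3.

37/3


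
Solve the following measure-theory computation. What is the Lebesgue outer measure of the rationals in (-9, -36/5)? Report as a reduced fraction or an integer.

The set Q cap (-9, -36/5) is countable (a subset of the countable set Q). Lebesgue outer measure of any countable set is 0: each singleton {q} has m*({q}) = 0, and by countable subadditivity m*(union_k {q_k}) <= sum_k m*({q_k}) = sum_k 0 = 0. The reverse inequality m*(E) >= 0 is automatic. So m*(Q cap (-9, -36/5)) = 0.

0


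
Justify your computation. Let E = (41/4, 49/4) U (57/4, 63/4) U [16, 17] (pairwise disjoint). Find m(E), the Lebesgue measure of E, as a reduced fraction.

For pairwise disjoint intervals, m(union_i I_i) = sum_i m(I_i),
and m is invariant under swapping open/closed endpoints (single points have measure 0).
So m(E) = sum_i (b_i - a_i).
  I_1 has length 49/4 - 41/4 = 2.
  I_2 has length 63/4 - 57/4 = 3/2.
  I_3 has length 17 - 16 = 1.
Summing:
  m(E) = 2 + 3/2 + 1 = 9/2.

9/2


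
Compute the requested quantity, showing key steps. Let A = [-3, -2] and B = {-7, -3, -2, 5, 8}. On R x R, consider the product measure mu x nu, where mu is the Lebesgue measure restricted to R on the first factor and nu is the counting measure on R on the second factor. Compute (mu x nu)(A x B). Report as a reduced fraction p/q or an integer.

For a measurable rectangle A x B, the product measure satisfies
  (mu x nu)(A x B) = mu(A) * nu(B).
  mu(A) = 1.
  nu(B) = 5.
  (mu x nu)(A x B) = 1 * 5 = 5.

5


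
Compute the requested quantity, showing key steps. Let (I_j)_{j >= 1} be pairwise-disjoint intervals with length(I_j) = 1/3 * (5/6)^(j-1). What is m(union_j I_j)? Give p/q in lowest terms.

By countable additivity of the Lebesgue measure on pairwise disjoint measurable sets,
  m(union_{j >= 1} I_j) = sum_{j >= 1} m(I_j) = sum_{j >= 1} a * r^(j-1),
  with a = 1/3 and r = 5/6.
Since 0 < r = 5/6 < 1, the geometric series converges:
  sum_{j >= 1} a * r^(j-1) = a / (1 - r).
  = 1/3 / (1 - 5/6)
  = 1/3 / (1/6)
  = 2.

2


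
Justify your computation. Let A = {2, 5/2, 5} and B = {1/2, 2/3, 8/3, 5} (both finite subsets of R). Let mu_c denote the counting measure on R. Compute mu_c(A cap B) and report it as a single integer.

Counting measure on a finite set equals cardinality. mu_c(A cap B) = |A cap B| (elements appearing in both).
Enumerating the elements of A that also lie in B gives 1 element(s).
So mu_c(A cap B) = 1.

1


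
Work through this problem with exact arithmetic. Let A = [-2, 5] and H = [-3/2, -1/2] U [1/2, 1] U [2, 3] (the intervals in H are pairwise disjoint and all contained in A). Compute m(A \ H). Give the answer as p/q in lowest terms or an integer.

The ambient interval has length m(A) = 5 - (-2) = 7.
Since the holes are disjoint and sit inside A, by finite additivity
  m(H) = sum_i (b_i - a_i), and m(A \ H) = m(A) - m(H).
Computing the hole measures:
  m(H_1) = -1/2 - (-3/2) = 1.
  m(H_2) = 1 - 1/2 = 1/2.
  m(H_3) = 3 - 2 = 1.
Summed: m(H) = 1 + 1/2 + 1 = 5/2.
So m(A \ H) = 7 - 5/2 = 9/2.

9/2


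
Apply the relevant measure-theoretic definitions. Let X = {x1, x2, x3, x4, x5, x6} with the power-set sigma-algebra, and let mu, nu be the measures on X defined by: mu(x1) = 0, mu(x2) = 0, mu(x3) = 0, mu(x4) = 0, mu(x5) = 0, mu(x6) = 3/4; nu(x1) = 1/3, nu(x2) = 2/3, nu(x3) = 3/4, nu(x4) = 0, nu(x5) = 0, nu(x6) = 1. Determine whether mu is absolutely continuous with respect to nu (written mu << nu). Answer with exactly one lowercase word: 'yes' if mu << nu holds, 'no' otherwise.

mu << nu means: every nu-null measurable set is also mu-null; equivalently, for every atom x, if nu({x}) = 0 then mu({x}) = 0.
Checking each atom:
  x1: nu = 1/3 > 0 -> no constraint.
  x2: nu = 2/3 > 0 -> no constraint.
  x3: nu = 3/4 > 0 -> no constraint.
  x4: nu = 0, mu = 0 -> consistent with mu << nu.
  x5: nu = 0, mu = 0 -> consistent with mu << nu.
  x6: nu = 1 > 0 -> no constraint.
No atom violates the condition. Therefore mu << nu.

yes


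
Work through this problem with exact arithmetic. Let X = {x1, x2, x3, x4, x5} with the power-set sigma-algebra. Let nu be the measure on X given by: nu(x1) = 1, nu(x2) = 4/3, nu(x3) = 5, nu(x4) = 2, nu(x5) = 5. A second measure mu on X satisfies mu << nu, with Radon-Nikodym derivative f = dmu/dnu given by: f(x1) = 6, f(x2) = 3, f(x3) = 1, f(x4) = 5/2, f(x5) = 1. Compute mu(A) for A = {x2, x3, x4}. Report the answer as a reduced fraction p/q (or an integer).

By the defining property of the Radon-Nikodym derivative, for every measurable set A,
  mu(A) = integral_A f dnu.
Since nu is a discrete measure concentrated on the atoms of X, the integral over A reduces to the sum
  mu(A) = sum_{x in A} f(x) * nu({x}).
Computing each term:
  x2: f(x2) * nu(x2) = 3 * 4/3 = 4.
  x3: f(x3) * nu(x3) = 1 * 5 = 5.
  x4: f(x4) * nu(x4) = 5/2 * 2 = 5.
Summing: mu(A) = 4 + 5 + 5 = 14.

14


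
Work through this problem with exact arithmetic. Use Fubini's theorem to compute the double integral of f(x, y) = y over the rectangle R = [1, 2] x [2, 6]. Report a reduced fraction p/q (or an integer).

f(x, y) is a tensor product of a function of x and a function of y, and both factors are bounded continuous (hence Lebesgue integrable) on the rectangle, so Fubini's theorem applies:
  integral_R f d(m x m) = (integral_a1^b1 1 dx) * (integral_a2^b2 y dy).
Inner integral in x: integral_{1}^{2} 1 dx = (2^1 - 1^1)/1
  = 1.
Inner integral in y: integral_{2}^{6} y dy = (6^2 - 2^2)/2
  = 16.
Product: (1) * (16) = 16.

16


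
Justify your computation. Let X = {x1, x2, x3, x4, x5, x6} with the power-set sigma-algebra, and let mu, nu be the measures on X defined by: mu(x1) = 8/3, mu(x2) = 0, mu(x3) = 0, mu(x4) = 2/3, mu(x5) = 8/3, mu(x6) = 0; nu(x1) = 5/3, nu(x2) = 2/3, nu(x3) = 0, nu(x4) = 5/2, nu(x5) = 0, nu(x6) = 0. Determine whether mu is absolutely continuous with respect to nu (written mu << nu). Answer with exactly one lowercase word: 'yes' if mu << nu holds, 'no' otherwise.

mu << nu means: every nu-null measurable set is also mu-null; equivalently, for every atom x, if nu({x}) = 0 then mu({x}) = 0.
Checking each atom:
  x1: nu = 5/3 > 0 -> no constraint.
  x2: nu = 2/3 > 0 -> no constraint.
  x3: nu = 0, mu = 0 -> consistent with mu << nu.
  x4: nu = 5/2 > 0 -> no constraint.
  x5: nu = 0, mu = 8/3 > 0 -> violates mu << nu.
  x6: nu = 0, mu = 0 -> consistent with mu << nu.
The atom(s) x5 violate the condition (nu = 0 but mu > 0). Therefore mu is NOT absolutely continuous w.r.t. nu.

no


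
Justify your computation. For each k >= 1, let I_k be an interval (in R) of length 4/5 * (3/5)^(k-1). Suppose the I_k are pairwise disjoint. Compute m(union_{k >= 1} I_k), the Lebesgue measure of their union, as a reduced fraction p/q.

By countable additivity of the Lebesgue measure on pairwise disjoint measurable sets,
  m(union_{k >= 1} I_k) = sum_{k >= 1} m(I_k) = sum_{k >= 1} a * r^(k-1),
  with a = 4/5 and r = 3/5.
Since 0 < r = 3/5 < 1, the geometric series converges:
  sum_{k >= 1} a * r^(k-1) = a / (1 - r).
  = 4/5 / (1 - 3/5)
  = 4/5 / (2/5)
  = 2.

2


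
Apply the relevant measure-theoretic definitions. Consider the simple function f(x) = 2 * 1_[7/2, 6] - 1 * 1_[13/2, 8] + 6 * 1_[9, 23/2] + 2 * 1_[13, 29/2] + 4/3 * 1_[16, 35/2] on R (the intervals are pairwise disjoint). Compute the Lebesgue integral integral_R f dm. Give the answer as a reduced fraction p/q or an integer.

For a simple function f = sum_i c_i * 1_{A_i} with disjoint A_i,
  integral f dm = sum_i c_i * m(A_i).
Lengths of the A_i:
  m(A_1) = 6 - 7/2 = 5/2.
  m(A_2) = 8 - 13/2 = 3/2.
  m(A_3) = 23/2 - 9 = 5/2.
  m(A_4) = 29/2 - 13 = 3/2.
  m(A_5) = 35/2 - 16 = 3/2.
Contributions c_i * m(A_i):
  (2) * (5/2) = 5.
  (-1) * (3/2) = -3/2.
  (6) * (5/2) = 15.
  (2) * (3/2) = 3.
  (4/3) * (3/2) = 2.
Total: 5 - 3/2 + 15 + 3 + 2 = 47/2.

47/2


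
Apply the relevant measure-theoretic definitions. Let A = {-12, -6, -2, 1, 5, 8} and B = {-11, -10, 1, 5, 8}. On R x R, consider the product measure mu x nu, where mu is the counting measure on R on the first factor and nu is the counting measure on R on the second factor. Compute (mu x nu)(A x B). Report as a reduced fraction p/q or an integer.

For a measurable rectangle A x B, the product measure satisfies
  (mu x nu)(A x B) = mu(A) * nu(B).
  mu(A) = 6.
  nu(B) = 5.
  (mu x nu)(A x B) = 6 * 5 = 30.

30


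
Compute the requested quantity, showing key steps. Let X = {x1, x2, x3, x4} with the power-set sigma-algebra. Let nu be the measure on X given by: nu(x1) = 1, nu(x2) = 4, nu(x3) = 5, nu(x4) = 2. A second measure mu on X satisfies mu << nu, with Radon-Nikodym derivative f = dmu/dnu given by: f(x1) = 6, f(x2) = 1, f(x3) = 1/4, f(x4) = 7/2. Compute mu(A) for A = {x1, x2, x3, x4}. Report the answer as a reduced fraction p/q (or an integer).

By the defining property of the Radon-Nikodym derivative, for every measurable set A,
  mu(A) = integral_A f dnu.
Since nu is a discrete measure concentrated on the atoms of X, the integral over A reduces to the sum
  mu(A) = sum_{x in A} f(x) * nu({x}).
Computing each term:
  x1: f(x1) * nu(x1) = 6 * 1 = 6.
  x2: f(x2) * nu(x2) = 1 * 4 = 4.
  x3: f(x3) * nu(x3) = 1/4 * 5 = 5/4.
  x4: f(x4) * nu(x4) = 7/2 * 2 = 7.
Summing: mu(A) = 6 + 4 + 5/4 + 7 = 73/4.

73/4


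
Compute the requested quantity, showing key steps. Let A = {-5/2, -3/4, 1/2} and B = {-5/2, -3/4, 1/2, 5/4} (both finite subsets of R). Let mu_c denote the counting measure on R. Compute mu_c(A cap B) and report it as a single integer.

Counting measure on a finite set equals cardinality. mu_c(A cap B) = |A cap B| (elements appearing in both).
Enumerating the elements of A that also lie in B gives 3 element(s).
So mu_c(A cap B) = 3.

3


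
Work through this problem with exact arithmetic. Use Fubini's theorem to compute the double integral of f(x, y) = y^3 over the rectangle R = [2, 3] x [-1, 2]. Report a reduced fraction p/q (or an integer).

f(x, y) is a tensor product of a function of x and a function of y, and both factors are bounded continuous (hence Lebesgue integrable) on the rectangle, so Fubini's theorem applies:
  integral_R f d(m x m) = (integral_a1^b1 1 dx) * (integral_a2^b2 y^3 dy).
Inner integral in x: integral_{2}^{3} 1 dx = (3^1 - 2^1)/1
  = 1.
Inner integral in y: integral_{-1}^{2} y^3 dy = (2^4 - (-1)^4)/4
  = 15/4.
Product: (1) * (15/4) = 15/4.

15/4


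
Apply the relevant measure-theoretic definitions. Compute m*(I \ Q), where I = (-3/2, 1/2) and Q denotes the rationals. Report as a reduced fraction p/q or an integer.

The interval I = (-3/2, 1/2) has m(I) = 1/2 - (-3/2) = 2 (endpoints are measure-zero, so open/closed/half-open agree). Write I = (I cap Q) u (I \ Q). The rationals in I are countable, so m*(I cap Q) = 0 (cover each rational by intervals whose total length is arbitrarily small). By countable subadditivity m*(I) <= m*(I cap Q) + m*(I \ Q), hence m*(I \ Q) >= m(I) = 2. The reverse inequality m*(I \ Q) <= m*(I) = 2 is trivial since (I \ Q) is a subset of I. Therefore m*(I \ Q) = 2.

2


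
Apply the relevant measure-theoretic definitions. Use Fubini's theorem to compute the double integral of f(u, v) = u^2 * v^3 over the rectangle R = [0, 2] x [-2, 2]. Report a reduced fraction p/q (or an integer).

f(u, v) is a tensor product of a function of u and a function of v, and both factors are bounded continuous (hence Lebesgue integrable) on the rectangle, so Fubini's theorem applies:
  integral_R f d(m x m) = (integral_a1^b1 u^2 du) * (integral_a2^b2 v^3 dv).
Inner integral in u: integral_{0}^{2} u^2 du = (2^3 - 0^3)/3
  = 8/3.
Inner integral in v: integral_{-2}^{2} v^3 dv = (2^4 - (-2)^4)/4
  = 0.
Product: (8/3) * (0) = 0.

0


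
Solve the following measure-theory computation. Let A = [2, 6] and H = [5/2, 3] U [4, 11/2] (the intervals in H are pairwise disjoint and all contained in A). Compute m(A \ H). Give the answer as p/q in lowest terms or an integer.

The ambient interval has length m(A) = 6 - 2 = 4.
Since the holes are disjoint and sit inside A, by finite additivity
  m(H) = sum_i (b_i - a_i), and m(A \ H) = m(A) - m(H).
Computing the hole measures:
  m(H_1) = 3 - 5/2 = 1/2.
  m(H_2) = 11/2 - 4 = 3/2.
Summed: m(H) = 1/2 + 3/2 = 2.
So m(A \ H) = 4 - 2 = 2.

2


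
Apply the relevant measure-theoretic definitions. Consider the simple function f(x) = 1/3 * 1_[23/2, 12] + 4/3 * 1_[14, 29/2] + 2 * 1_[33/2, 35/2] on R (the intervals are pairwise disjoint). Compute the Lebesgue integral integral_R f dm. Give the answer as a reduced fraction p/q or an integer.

For a simple function f = sum_i c_i * 1_{A_i} with disjoint A_i,
  integral f dm = sum_i c_i * m(A_i).
Lengths of the A_i:
  m(A_1) = 12 - 23/2 = 1/2.
  m(A_2) = 29/2 - 14 = 1/2.
  m(A_3) = 35/2 - 33/2 = 1.
Contributions c_i * m(A_i):
  (1/3) * (1/2) = 1/6.
  (4/3) * (1/2) = 2/3.
  (2) * (1) = 2.
Total: 1/6 + 2/3 + 2 = 17/6.

17/6
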